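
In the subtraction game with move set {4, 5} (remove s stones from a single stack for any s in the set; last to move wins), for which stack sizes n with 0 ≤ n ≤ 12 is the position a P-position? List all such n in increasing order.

Compute g(0), g(1), … for moves {4, 5}:
k:     0  1  2  3  4  5  6  7  8  9 10 11 12
g(k):  0  0  0  0  1  1  1  1  2  0  0  0  0
The P-positions (g = 0) in 0..12 are 0, 1, 2, 3, 9, 10, 11, 12.

0, 1, 2, 3, 9, 10, 11, 12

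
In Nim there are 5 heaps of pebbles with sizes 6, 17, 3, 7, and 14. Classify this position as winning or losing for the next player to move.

Winning position

Nim-sum: 6 ^ 17 ^ 3 ^ 7 ^ 14 = 29.
The nim-sum is 29 ≠ 0, so this is an N-position: the player to move can win.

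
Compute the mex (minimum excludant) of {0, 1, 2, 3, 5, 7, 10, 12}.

4

The values 0, 1, 2, 3 are all present; 4 is the first non-negative integer missing from the set.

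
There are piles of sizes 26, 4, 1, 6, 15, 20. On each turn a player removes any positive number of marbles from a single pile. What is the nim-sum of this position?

2

Write each in binary and XOR column by column:
  11010  (26)
  00100  (4)
  00001  (1)
  00110  (6)
  01111  (15)
  10100  (20)
  -----
  00010  (2)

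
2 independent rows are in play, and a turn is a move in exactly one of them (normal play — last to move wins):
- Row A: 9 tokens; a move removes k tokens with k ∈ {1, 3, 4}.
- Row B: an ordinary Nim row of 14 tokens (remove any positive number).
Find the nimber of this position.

14

Build the Grundy sequence for row A with g(k) = mex{g(k−s) : s ∈ {1, 3, 4}, s ≤ k}:
g(0) = mex{} = 0
g(1) = mex{0} = 1
g(2) = mex{1} = 0
g(3) = mex{0} = 1
g(4) = mex{0,1} = 2
g(5) = mex{0,1,2} = 3
g(6) = mex{0,1,3} = 2
g(7) = mex{1,2} = 0
g(8) = mex{0,2,3} = 1
g(9) = mex{1,2,3} = 0
So g(9) = 0.
Row B is a plain Nim row of size 14, so its Grundy value is 14.
By the Sprague-Grundy theorem, the Grundy value of a sum of independent games is the XOR of the component values.
Combined value = 0 XOR 14 = 14.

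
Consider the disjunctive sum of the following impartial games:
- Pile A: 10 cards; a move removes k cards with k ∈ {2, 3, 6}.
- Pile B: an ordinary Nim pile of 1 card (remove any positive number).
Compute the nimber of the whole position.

1

For pile A, compute g(0), g(1), … with moves {2, 3, 6}:
g(0) = mex{} = 0
g(1) = mex{} = 0
g(2) = mex{0} = 1
g(3) = mex{0} = 1
g(4) = mex{0,1} = 2
g(5) = mex{1} = 0
g(6) = mex{0,1,2} = 3
g(7) = mex{0,2} = 1
g(8) = mex{0,1,3} = 2
g(9) = mex{1,3} = 0
g(10) = mex{1,2} = 0
So g(10) = 0.
Pile B is a plain Nim pile of size 1, so its Grundy value is 1.
The value of a disjunctive sum is the nim-sum of the parts.
Combined value = 0 XOR 1 = 1.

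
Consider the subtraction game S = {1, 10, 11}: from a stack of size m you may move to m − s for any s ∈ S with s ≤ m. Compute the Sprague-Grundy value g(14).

Build the Grundy sequence with g(k) = mex{g(k−s) : s ∈ {1, 10, 11}, s ≤ k}:
k:     0  1  2  3  4  5  6  7  8  9 10 11 12 13 14
g(k):  0  1  0  1  0  1  0  1  0  1  2  3  2  3  2
So g(14) = 2.

2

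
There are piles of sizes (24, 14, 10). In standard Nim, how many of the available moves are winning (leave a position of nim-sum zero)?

1

Compute the nim-sum pairwise:
24 ⊕ 14 = 22
22 ⊕ 10 = 28
The overall nim-sum is X = 28. A pile of size p has a winning move iff p XOR X < p (reduce it to p XOR X).
  24: 24 XOR 28 = 4 < 24 — winning move (to 4).
  14: 14 XOR 28 = 18 ≥ 14 — no move.
  10: 10 XOR 28 = 22 ≥ 10 — no move.
That gives 1 winning move.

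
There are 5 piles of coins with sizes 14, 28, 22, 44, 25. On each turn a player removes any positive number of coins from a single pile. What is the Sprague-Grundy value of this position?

Write each in binary and XOR column by column:
  001110  (14)
  011100  (28)
  010110  (22)
  101100  (44)
  011001  (25)
  ------
  110001  (49)

49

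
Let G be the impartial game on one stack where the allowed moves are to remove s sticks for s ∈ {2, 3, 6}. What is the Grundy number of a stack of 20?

1

Compute g(0), g(1), … for moves {2, 3, 6}:
k:     0  1  2  3  4  5  6  7  8  9 10 11 12 13 14 15 16 17 18 19 20
g(k):  0  0  1  1  2  0  3  1  2  0  0  1  1  2  0  3  1  2  0  0  1
So g(20) = 1.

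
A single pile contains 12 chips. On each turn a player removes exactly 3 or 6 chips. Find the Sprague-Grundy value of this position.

Build the Grundy sequence with g(k) = mex{g(k−s) : s ∈ {3, 6}, s ≤ k}:
k:     0  1  2  3  4  5  6  7  8  9 10 11 12
g(k):  0  0  0  1  1  1  2  2  2  0  0  0  1
So g(12) = 1.

1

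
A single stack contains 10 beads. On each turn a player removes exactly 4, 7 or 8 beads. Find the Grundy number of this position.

Grundy values for subtraction set {4, 7, 8}:
k:     0  1  2  3  4  5  6  7  8  9 10
g(k):  0  0  0  0  1  1  1  1  2  2  2
So g(10) = 2.

2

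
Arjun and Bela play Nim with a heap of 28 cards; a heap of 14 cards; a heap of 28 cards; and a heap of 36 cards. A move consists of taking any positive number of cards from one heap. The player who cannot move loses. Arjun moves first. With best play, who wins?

Arjun wins

Compute the nim-sum pairwise:
28 XOR 14 = 18
18 XOR 28 = 14
14 XOR 36 = 42
The nim-sum is 42 ≠ 0, so this is an N-position: the player to move can win; Arjun has a winning move.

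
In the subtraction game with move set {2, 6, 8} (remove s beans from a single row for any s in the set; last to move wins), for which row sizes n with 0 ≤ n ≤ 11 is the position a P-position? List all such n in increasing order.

Build the Grundy sequence with g(k) = mex{g(k−s) : s ∈ {2, 6, 8}, s ≤ k}:
k:     0  1  2  3  4  5  6  7  8  9 10 11
g(k):  0  0  1  1  0  0  1  1  2  2  3  3
The P-positions (g = 0) in 0..11 are 0, 1, 4, 5.

0, 1, 4, 5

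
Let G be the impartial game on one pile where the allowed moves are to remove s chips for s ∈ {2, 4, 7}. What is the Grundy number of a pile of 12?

Compute g(0), g(1), … for moves {2, 4, 7}:
g(0) = mex{} = 0
g(1) = mex{} = 0
g(2) = mex{0} = 1
g(3) = mex{0} = 1
g(4) = mex{0,1} = 2
g(5) = mex{0,1} = 2
g(6) = mex{1,2} = 0
g(7) = mex{0,1,2} = 3
g(8) = mex{0,2} = 1
g(9) = mex{1,2,3} = 0
g(10) = mex{0,1} = 2
g(11) = mex{0,2,3} = 1
g(12) = mex{1,2} = 0
So g(12) = 0.

0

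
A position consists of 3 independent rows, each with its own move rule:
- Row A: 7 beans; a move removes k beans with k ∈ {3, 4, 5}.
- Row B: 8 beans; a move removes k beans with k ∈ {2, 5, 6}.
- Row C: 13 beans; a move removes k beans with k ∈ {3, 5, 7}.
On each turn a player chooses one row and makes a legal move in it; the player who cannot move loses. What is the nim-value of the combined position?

3

For row A, compute g(0), g(1), … with moves {3, 4, 5}:
g(0) = mex{} = 0
g(1) = mex{} = 0
g(2) = mex{} = 0
g(3) = mex{0} = 1
g(4) = mex{0} = 1
g(5) = mex{0} = 1
g(6) = mex{0,1} = 2
g(7) = mex{0,1} = 2
So g(7) = 2.
Build the Grundy sequence for row B with g(k) = mex{g(k−s) : s ∈ {2, 5, 6}, s ≤ k}:
g(0) = mex{} = 0
g(1) = mex{} = 0
g(2) = mex{0} = 1
g(3) = mex{0} = 1
g(4) = mex{1} = 0
g(5) = mex{0,1} = 2
g(6) = mex{0} = 1
g(7) = mex{0,1,2} = 3
g(8) = mex{1} = 0
So g(8) = 0.
Grundy values for row C (subtraction set {3, 5, 7}):
g(0) = mex{} = 0
g(1) = mex{} = 0
g(2) = mex{} = 0
g(3) = mex{0} = 1
g(4) = mex{0} = 1
g(5) = mex{0} = 1
g(6) = mex{0,1} = 2
g(7) = mex{0,1} = 2
g(8) = mex{0,1} = 2
g(9) = mex{0,1,2} = 3
g(10) = mex{1,2} = 0
g(11) = mex{1,2} = 0
g(12) = mex{1,2,3} = 0
g(13) = mex{0,2} = 1
So g(13) = 1.
The value of a disjunctive sum is the nim-sum of the parts.
Combined value = 2 XOR 0 XOR 1 = 3.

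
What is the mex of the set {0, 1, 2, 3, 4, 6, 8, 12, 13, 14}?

The values 0, 1, 2, 3, 4 are all present; 5 is the first non-negative integer missing from the set.

5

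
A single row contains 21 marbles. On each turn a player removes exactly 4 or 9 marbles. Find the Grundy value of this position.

Grundy values for subtraction set {4, 9}:
k:     0  1  2  3  4  5  6  7  8  9 10 11 12 13 14 15 16 17 18 19 20 21
g(k):  0  0  0  0  1  1  1  1  0  2  2  2  1  0  0  0  0  1  1  1  1  0
So g(21) = 0.

0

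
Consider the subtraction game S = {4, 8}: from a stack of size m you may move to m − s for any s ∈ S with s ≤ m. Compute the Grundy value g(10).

2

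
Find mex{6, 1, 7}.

0 is not in the set, so the mex is 0.

0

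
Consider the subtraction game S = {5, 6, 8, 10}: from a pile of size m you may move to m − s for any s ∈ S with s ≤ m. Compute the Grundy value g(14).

Grundy values for subtraction set {5, 6, 8, 10}:
k:     0  1  2  3  4  5  6  7  8  9 10 11 12 13 14
g(k):  0  0  0  0  0  1  1  1  1  1  2  2  2  2  2
So g(14) = 2.

2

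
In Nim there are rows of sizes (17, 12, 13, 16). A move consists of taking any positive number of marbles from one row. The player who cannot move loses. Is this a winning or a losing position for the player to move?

Compute the nim-sum pairwise:
17 XOR 12 = 29
29 XOR 13 = 16
16 XOR 16 = 0
The nim-sum is 0, so this is a P-position: the player to move is in a losing position under optimal play.

Losing position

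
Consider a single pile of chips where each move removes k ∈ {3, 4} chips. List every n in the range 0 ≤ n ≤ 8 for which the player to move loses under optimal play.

Build the Grundy sequence with g(k) = mex{g(k−s) : s ∈ {3, 4}, s ≤ k}:
k:     0  1  2  3  4  5  6  7  8
g(k):  0  0  0  1  1  1  2  0  0
The P-positions (g = 0) in 0..8 are 0, 1, 2, 7, 8.

0, 1, 2, 7, 8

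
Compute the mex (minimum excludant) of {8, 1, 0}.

2

The values 0, 1 are all present; 2 is the first non-negative integer missing from the set.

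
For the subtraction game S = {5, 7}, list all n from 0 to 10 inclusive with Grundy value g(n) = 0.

0, 1, 2, 3, 4

Build the Grundy sequence with g(k) = mex{g(k−s) : s ∈ {5, 7}, s ≤ k}:
k:     0  1  2  3  4  5  6  7  8  9 10
g(k):  0  0  0  0  0  1  1  1  1  1  2
The P-positions (g = 0) in 0..10 are 0, 1, 2, 3, 4.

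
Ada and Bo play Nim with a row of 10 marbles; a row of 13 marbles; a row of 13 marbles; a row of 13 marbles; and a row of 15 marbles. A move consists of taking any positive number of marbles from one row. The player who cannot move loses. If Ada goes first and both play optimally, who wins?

Ada wins

Bitwise XOR of the heap sizes:
  1010  (10)
  1101  (13)
  1101  (13)
  1101  (13)
  1111  (15)
  ----
  1000  (8)
The nim-sum is 8 ≠ 0, so this is an N-position: the player to move can win; Ada has a winning move.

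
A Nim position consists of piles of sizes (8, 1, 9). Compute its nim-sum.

Nim-sum: 8 ^ 1 ^ 9 = 0.

0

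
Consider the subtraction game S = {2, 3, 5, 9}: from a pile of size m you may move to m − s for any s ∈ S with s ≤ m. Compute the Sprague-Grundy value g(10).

1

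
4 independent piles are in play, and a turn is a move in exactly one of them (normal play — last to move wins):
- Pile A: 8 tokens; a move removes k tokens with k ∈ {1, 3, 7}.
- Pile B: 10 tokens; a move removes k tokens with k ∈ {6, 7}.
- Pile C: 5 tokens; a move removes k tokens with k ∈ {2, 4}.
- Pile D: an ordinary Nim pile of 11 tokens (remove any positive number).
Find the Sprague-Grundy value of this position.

Grundy values for pile A (subtraction set {1, 3, 7}):
k:     0  1  2  3  4  5  6  7  8
g(k):  0  1  0  1  0  1  0  1  0
So g(8) = 0.
For pile B, compute g(0), g(1), … with moves {6, 7}:
g(0) = mex{} = 0
g(1) = mex{} = 0
g(2) = mex{} = 0
g(3) = mex{} = 0
g(4) = mex{} = 0
g(5) = mex{} = 0
g(6) = mex{0} = 1
g(7) = mex{0} = 1
g(8) = mex{0} = 1
g(9) = mex{0} = 1
g(10) = mex{0} = 1
So g(10) = 1.
Grundy values for pile C (subtraction set {2, 4}):
g(0) = mex{} = 0
g(1) = mex{} = 0
g(2) = mex{0} = 1
g(3) = mex{0} = 1
g(4) = mex{0,1} = 2
g(5) = mex{0,1} = 2
So g(5) = 2.
Pile D is a plain Nim pile of size 11, so its Grundy value is 11.
The value of a disjunctive sum is the nim-sum of the parts.
Combined value = 0 ⊕ 1 ⊕ 2 ⊕ 11 = 8.

8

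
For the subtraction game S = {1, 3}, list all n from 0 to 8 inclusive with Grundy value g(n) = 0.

0, 2, 4, 6, 8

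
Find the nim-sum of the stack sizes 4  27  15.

16

Compute the nim-sum pairwise:
4 XOR 27 = 31
31 XOR 15 = 16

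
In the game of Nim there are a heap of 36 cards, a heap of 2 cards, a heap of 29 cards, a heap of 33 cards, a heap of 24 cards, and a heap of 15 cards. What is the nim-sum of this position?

13

Write each in binary and XOR column by column:
  100100  (36)
  000010  (2)
  011101  (29)
  100001  (33)
  011000  (24)
  001111  (15)
  ------
  001101  (13)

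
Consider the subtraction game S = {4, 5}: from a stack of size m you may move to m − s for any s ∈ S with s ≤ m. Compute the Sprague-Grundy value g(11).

Build the Grundy sequence with g(k) = mex{g(k−s) : s ∈ {4, 5}, s ≤ k}:
k:     0  1  2  3  4  5  6  7  8  9 10 11
g(k):  0  0  0  0  1  1  1  1  2  0  0  0
So g(11) = 0.

0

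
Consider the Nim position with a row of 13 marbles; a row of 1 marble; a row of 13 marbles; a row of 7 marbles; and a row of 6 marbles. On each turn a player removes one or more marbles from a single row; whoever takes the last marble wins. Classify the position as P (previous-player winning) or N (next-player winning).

P-position

Write each in binary and XOR column by column:
  1101  (13)
  0001  (1)
  1101  (13)
  0111  (7)
  0110  (6)
  ----
  0000  (0)
The nim-sum is 0, so this is a P-position: the player to move is in a losing position under optimal play.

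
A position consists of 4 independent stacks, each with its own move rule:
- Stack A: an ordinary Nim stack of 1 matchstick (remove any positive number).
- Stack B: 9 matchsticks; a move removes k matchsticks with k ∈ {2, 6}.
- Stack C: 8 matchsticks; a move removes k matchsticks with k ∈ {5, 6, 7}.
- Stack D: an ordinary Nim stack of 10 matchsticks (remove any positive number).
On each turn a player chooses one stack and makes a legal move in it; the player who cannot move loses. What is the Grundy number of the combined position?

Stack A is a plain Nim stack of size 1, so its Grundy value is 1.
Build the Grundy sequence for stack B with g(k) = mex{g(k−s) : s ∈ {2, 6}, s ≤ k}:
k:     0  1  2  3  4  5  6  7  8  9
g(k):  0  0  1  1  0  0  1  1  0  0
So g(9) = 0.
Build the Grundy sequence for stack C with g(k) = mex{g(k−s) : s ∈ {5, 6, 7}, s ≤ k}:
g(0) = mex{} = 0
g(1) = mex{} = 0
g(2) = mex{} = 0
g(3) = mex{} = 0
g(4) = mex{} = 0
g(5) = mex{0} = 1
g(6) = mex{0} = 1
g(7) = mex{0} = 1
g(8) = mex{0} = 1
So g(8) = 1.
Stack D is a plain Nim stack of size 10, so its Grundy value is 10.
The value of a disjunctive sum is the nim-sum of the parts.
Combined value = 1 XOR 0 XOR 1 XOR 10 = 10.

10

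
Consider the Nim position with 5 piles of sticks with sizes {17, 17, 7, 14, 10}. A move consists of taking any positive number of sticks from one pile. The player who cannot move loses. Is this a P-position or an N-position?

Write each in binary and XOR column by column:
  10001  (17)
  10001  (17)
  00111  (7)
  01110  (14)
  01010  (10)
  -----
  00011  (3)
The nim-sum is 3 ≠ 0, so this is an N-position: the player to move can win.

N-position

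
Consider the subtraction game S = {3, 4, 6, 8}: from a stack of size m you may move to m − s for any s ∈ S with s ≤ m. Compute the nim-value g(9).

3

Compute g(0), g(1), … for moves {3, 4, 6, 8}:
k:     0  1  2  3  4  5  6  7  8  9
g(k):  0  0  0  1  1  1  2  2  2  3
So g(9) = 3.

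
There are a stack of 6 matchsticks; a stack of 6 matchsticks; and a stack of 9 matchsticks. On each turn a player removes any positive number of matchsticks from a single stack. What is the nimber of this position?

9

Compute the nim-sum pairwise:
6 XOR 6 = 0
0 XOR 9 = 9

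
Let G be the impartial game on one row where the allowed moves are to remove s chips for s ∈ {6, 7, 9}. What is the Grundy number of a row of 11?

1

Grundy values for subtraction set {6, 7, 9}:
k:     0  1  2  3  4  5  6  7  8  9 10 11
g(k):  0  0  0  0  0  0  1  1  1  1  1  1
So g(11) = 1.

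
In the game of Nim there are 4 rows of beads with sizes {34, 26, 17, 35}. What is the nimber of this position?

10

Bitwise XOR of the heap sizes:
  100010  (34)
  011010  (26)
  010001  (17)
  100011  (35)
  ------
  001010  (10)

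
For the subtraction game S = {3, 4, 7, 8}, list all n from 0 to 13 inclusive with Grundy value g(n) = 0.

Compute g(0), g(1), … for moves {3, 4, 7, 8}:
k:     0  1  2  3  4  5  6  7  8  9 10 11 12 13
g(k):  0  0  0  1  1  1  2  2  2  3  3  0  0  0
The P-positions (g = 0) in 0..13 are 0, 1, 2, 11, 12, 13.

0, 1, 2, 11, 12, 13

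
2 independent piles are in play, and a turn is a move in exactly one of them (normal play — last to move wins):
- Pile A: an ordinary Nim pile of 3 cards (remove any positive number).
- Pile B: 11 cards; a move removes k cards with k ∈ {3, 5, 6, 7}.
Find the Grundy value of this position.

Pile A is a plain Nim pile of size 3, so its Grundy value is 3.
For pile B, compute g(0), g(1), … with moves {3, 5, 6, 7}:
g(0) = mex{} = 0
g(1) = mex{} = 0
g(2) = mex{} = 0
g(3) = mex{0} = 1
g(4) = mex{0} = 1
g(5) = mex{0} = 1
g(6) = mex{0,1} = 2
g(7) = mex{0,1} = 2
g(8) = mex{0,1} = 2
g(9) = mex{0,1,2} = 3
g(10) = mex{1,2} = 0
g(11) = mex{1,2} = 0
So g(11) = 0.
The value of a disjunctive sum is the nim-sum of the parts.
Combined value = 3 XOR 0 = 3.

3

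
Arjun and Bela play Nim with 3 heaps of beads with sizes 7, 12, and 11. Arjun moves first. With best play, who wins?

Nim-sum: 7 ⊕ 12 ⊕ 11 = 0.
The nim-sum is 0, so this is a P-position: the player to move is in a losing position under optimal play; Arjun is about to move from it and so loses — Bela wins.

Bela wins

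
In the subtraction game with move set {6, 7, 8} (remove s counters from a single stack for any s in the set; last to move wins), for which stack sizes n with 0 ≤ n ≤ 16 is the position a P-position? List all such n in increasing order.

0, 1, 2, 3, 4, 5, 14, 15, 16

Compute g(0), g(1), … for moves {6, 7, 8}:
k:     0  1  2  3  4  5  6  7  8  9 10 11 12 13 14 15 16
g(k):  0  0  0  0  0  0  1  1  1  1  1  1  2  2  0  0  0
The P-positions (g = 0) in 0..16 are 0, 1, 2, 3, 4, 5, 14, 15, 16.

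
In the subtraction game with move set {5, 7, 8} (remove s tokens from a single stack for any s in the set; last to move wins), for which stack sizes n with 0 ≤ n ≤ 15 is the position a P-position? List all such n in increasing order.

0, 1, 2, 3, 4, 13, 14, 15

Grundy values for subtraction set {5, 7, 8}:
k:     0  1  2  3  4  5  6  7  8  9 10 11 12 13 14 15
g(k):  0  0  0  0  0  1  1  1  1  1  2  2  2  0  0  0
The P-positions (g = 0) in 0..15 are 0, 1, 2, 3, 4, 13, 14, 15.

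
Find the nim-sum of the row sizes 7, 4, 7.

4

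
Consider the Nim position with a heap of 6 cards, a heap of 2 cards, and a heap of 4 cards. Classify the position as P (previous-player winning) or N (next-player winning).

P-position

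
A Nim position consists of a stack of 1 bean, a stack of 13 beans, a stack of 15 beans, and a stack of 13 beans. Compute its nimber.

Compute the nim-sum pairwise:
1 ⊕ 13 = 12
12 ⊕ 15 = 3
3 ⊕ 13 = 14

14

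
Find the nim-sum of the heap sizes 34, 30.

60

Nim-sum: 34 ^ 30 = 60.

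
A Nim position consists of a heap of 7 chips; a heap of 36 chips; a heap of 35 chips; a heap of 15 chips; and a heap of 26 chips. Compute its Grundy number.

Compute the nim-sum pairwise:
7 ^ 36 = 35
35 ^ 35 = 0
0 ^ 15 = 15
15 ^ 26 = 21

21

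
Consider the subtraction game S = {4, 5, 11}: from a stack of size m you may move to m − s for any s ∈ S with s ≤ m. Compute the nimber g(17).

0

Grundy values for subtraction set {4, 5, 11}:
k:     0  1  2  3  4  5  6  7  8  9 10 11 12 13 14 15 16 17
g(k):  0  0  0  0  1  1  1  1  2  0  0  2  3  1  1  3  0  0
So g(17) = 0.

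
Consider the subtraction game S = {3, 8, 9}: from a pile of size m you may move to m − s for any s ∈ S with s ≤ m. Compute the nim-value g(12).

Build the Grundy sequence with g(k) = mex{g(k−s) : s ∈ {3, 8, 9}, s ≤ k}:
k:     0  1  2  3  4  5  6  7  8  9 10 11 12
g(k):  0  0  0  1  1  1  0  0  2  1  1  3  0
So g(12) = 0.

0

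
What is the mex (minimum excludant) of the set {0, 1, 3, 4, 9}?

2

The values 0, 1 are all present; 2 is the first non-negative integer missing from the set.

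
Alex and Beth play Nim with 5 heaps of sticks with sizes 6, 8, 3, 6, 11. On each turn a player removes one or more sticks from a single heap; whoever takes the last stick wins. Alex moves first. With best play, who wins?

Nim-sum: 6 XOR 8 XOR 3 XOR 6 XOR 11 = 0.
The nim-sum is 0, so this is a P-position: the player to move is in a losing position under optimal play; Alex is about to move from it and so loses — Beth wins.

Beth wins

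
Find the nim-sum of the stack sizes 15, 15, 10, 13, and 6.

1

Write each in binary and XOR column by column:
  1111  (15)
  1111  (15)
  1010  (10)
  1101  (13)
  0110  (6)
  ----
  0001  (1)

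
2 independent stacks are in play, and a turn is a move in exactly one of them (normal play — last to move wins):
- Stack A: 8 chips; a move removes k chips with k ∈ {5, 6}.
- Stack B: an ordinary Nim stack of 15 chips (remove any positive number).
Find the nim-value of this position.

Build the Grundy sequence for stack A with g(k) = mex{g(k−s) : s ∈ {5, 6}, s ≤ k}:
g(0) = mex{} = 0
g(1) = mex{} = 0
g(2) = mex{} = 0
g(3) = mex{} = 0
g(4) = mex{} = 0
g(5) = mex{0} = 1
g(6) = mex{0} = 1
g(7) = mex{0} = 1
g(8) = mex{0} = 1
So g(8) = 1.
Stack B is a plain Nim stack of size 15, so its Grundy value is 15.
By the Sprague-Grundy theorem, the Grundy value of a sum of independent games is the XOR of the component values.
Combined value = 1 XOR 15 = 14.

14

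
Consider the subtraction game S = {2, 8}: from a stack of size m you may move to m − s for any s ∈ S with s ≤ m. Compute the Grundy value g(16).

Build the Grundy sequence with g(k) = mex{g(k−s) : s ∈ {2, 8}, s ≤ k}:
k:     0  1  2  3  4  5  6  7  8  9 10 11 12 13 14 15 16
g(k):  0  0  1  1  0  0  1  1  2  2  0  0  1  1  0  0  1
So g(16) = 1.

1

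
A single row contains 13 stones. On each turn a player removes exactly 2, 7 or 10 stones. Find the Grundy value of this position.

0

Grundy values for subtraction set {2, 7, 10}:
k:     0  1  2  3  4  5  6  7  8  9 10 11 12 13
g(k):  0  0  1  1  0  0  1  1  2  0  3  1  2  0
So g(13) = 0.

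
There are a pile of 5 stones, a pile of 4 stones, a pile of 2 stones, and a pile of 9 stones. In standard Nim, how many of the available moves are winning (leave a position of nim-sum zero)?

1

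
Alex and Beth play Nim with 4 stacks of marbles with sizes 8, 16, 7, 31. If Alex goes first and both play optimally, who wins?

Beth wins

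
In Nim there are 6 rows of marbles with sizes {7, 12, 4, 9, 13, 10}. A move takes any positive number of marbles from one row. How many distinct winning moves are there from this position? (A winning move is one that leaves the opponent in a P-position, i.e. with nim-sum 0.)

3

Nim-sum: 7 XOR 12 XOR 4 XOR 9 XOR 13 XOR 10 = 1.
The overall nim-sum is X = 1. A row of size p has a winning move iff p XOR X < p (reduce it to p XOR X).
  7: 7 XOR 1 = 6 < 7 — winning move (to 6).
  12: 12 XOR 1 = 13 ≥ 12 — no move.
  4: 4 XOR 1 = 5 ≥ 4 — no move.
  9: 9 XOR 1 = 8 < 9 — winning move (to 8).
  13: 13 XOR 1 = 12 < 13 — winning move (to 12).
  10: 10 XOR 1 = 11 ≥ 10 — no move.
That gives 3 winning moves.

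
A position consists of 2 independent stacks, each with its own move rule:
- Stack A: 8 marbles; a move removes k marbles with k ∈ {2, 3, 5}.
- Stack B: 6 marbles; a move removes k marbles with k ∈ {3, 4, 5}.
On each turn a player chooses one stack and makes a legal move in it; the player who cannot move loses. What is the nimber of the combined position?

Build the Grundy sequence for stack A with g(k) = mex{g(k−s) : s ∈ {2, 3, 5}, s ≤ k}:
k:     0  1  2  3  4  5  6  7  8
g(k):  0  0  1  1  2  2  3  0  0
So g(8) = 0.
Build the Grundy sequence for stack B with g(k) = mex{g(k−s) : s ∈ {3, 4, 5}, s ≤ k}:
g(0) = mex{} = 0
g(1) = mex{} = 0
g(2) = mex{} = 0
g(3) = mex{0} = 1
g(4) = mex{0} = 1
g(5) = mex{0} = 1
g(6) = mex{0,1} = 2
So g(6) = 2.
By the Sprague-Grundy theorem, the Grundy value of a sum of independent games is the XOR of the component values.
Combined value = 0 ⊕ 2 = 2.

2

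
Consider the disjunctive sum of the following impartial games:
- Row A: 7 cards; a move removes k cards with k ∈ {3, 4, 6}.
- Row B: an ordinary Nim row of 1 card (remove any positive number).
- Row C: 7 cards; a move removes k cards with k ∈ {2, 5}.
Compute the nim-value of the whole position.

3

Build the Grundy sequence for row A with g(k) = mex{g(k−s) : s ∈ {3, 4, 6}, s ≤ k}:
g(0) = mex{} = 0
g(1) = mex{} = 0
g(2) = mex{} = 0
g(3) = mex{0} = 1
g(4) = mex{0} = 1
g(5) = mex{0} = 1
g(6) = mex{0,1} = 2
g(7) = mex{0,1} = 2
So g(7) = 2.
Row B is a plain Nim row of size 1, so its Grundy value is 1.
For row C, compute g(0), g(1), … with moves {2, 5}:
g(0) = mex{} = 0
g(1) = mex{} = 0
g(2) = mex{0} = 1
g(3) = mex{0} = 1
g(4) = mex{1} = 0
g(5) = mex{0,1} = 2
g(6) = mex{0} = 1
g(7) = mex{1,2} = 0
So g(7) = 0.
The value of a disjunctive sum is the nim-sum of the parts.
Combined value = 2 XOR 1 XOR 0 = 3.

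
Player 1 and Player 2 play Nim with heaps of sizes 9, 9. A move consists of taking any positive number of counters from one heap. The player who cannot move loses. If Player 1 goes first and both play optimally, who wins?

Player 2 wins

Compute the nim-sum pairwise:
9 ^ 9 = 0
The nim-sum is 0, so this is a P-position: the player to move is in a losing position under optimal play; Player 1 is about to move from it and so loses — Player 2 wins.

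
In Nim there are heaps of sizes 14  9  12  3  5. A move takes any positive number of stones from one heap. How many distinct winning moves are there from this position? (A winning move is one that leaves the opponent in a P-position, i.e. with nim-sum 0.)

Nim-sum: 14 ⊕ 9 ⊕ 12 ⊕ 3 ⊕ 5 = 13.
The overall nim-sum is X = 13. A heap of size p has a winning move iff p XOR X < p (reduce it to p XOR X).
  14: 14 XOR 13 = 3 < 14 — winning move (to 3).
  9: 9 XOR 13 = 4 < 9 — winning move (to 4).
  12: 12 XOR 13 = 1 < 12 — winning move (to 1).
  3: 3 XOR 13 = 14 ≥ 3 — no move.
  5: 5 XOR 13 = 8 ≥ 5 — no move.
That gives 3 winning moves.

3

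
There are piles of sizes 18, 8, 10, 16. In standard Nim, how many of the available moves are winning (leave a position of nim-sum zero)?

0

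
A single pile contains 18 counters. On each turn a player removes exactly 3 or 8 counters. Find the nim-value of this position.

Grundy values for subtraction set {3, 8}:
k:     0  1  2  3  4  5  6  7  8  9 10 11 12 13 14 15 16 17 18
g(k):  0  0  0  1  1  1  0  0  2  1  1  0  0  0  1  1  1  0  0
So g(18) = 0.

0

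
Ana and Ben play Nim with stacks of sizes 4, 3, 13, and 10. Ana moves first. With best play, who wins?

Ben wins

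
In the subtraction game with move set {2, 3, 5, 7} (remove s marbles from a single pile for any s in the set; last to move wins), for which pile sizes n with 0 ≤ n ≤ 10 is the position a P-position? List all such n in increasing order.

0, 1, 9, 10

Build the Grundy sequence with g(k) = mex{g(k−s) : s ∈ {2, 3, 5, 7}, s ≤ k}:
k:     0  1  2  3  4  5  6  7  8  9 10
g(k):  0  0  1  1  2  2  3  3  4  0  0
The P-positions (g = 0) in 0..10 are 0, 1, 9, 10.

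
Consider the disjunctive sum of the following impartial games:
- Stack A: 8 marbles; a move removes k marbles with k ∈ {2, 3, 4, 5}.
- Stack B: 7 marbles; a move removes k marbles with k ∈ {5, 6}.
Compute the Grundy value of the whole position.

1

For stack A, compute g(0), g(1), … with moves {2, 3, 4, 5}:
k:     0  1  2  3  4  5  6  7  8
g(k):  0  0  1  1  2  2  3  0  0
So g(8) = 0.
Grundy values for stack B (subtraction set {5, 6}):
k:     0  1  2  3  4  5  6  7
g(k):  0  0  0  0  0  1  1  1
So g(7) = 1.
By the Sprague-Grundy theorem, the Grundy value of a sum of independent games is the XOR of the component values.
Combined value = 0 ⊕ 1 = 1.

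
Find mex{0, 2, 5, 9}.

0 is in the set but 1 is not, so the mex is 1.

1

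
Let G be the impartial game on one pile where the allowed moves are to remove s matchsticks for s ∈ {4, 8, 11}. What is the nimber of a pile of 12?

3

Build the Grundy sequence with g(k) = mex{g(k−s) : s ∈ {4, 8, 11}, s ≤ k}:
k:     0  1  2  3  4  5  6  7  8  9 10 11 12
g(k):  0  0  0  0  1  1  1  1  2  2  2  2  3
So g(12) = 3.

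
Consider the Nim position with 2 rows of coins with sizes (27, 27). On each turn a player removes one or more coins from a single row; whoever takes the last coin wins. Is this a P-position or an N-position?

P-position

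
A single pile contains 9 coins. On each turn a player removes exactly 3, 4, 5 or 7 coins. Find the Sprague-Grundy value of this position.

3

Build the Grundy sequence with g(k) = mex{g(k−s) : s ∈ {3, 4, 5, 7}, s ≤ k}:
k:     0  1  2  3  4  5  6  7  8  9
g(k):  0  0  0  1  1  1  2  2  2  3
So g(9) = 3.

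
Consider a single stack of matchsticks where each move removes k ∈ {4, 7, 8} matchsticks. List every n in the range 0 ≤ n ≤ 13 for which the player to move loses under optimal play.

Build the Grundy sequence with g(k) = mex{g(k−s) : s ∈ {4, 7, 8}, s ≤ k}:
g(0) = mex{} = 0
g(1) = mex{} = 0
g(2) = mex{} = 0
g(3) = mex{} = 0
g(4) = mex{0} = 1
g(5) = mex{0} = 1
g(6) = mex{0} = 1
g(7) = mex{0} = 1
g(8) = mex{0,1} = 2
g(9) = mex{0,1} = 2
g(10) = mex{0,1} = 2
g(11) = mex{0,1} = 2
g(12) = mex{1,2} = 0
g(13) = mex{1,2} = 0
The P-positions (g = 0) in 0..13 are 0, 1, 2, 3, 12, 13.

0, 1, 2, 3, 12, 13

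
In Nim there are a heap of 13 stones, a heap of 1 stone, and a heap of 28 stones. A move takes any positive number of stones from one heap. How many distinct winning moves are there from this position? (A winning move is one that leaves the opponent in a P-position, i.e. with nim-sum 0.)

1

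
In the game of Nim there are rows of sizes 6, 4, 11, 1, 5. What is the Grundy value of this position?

13

Compute the nim-sum pairwise:
6 ^ 4 = 2
2 ^ 11 = 9
9 ^ 1 = 8
8 ^ 5 = 13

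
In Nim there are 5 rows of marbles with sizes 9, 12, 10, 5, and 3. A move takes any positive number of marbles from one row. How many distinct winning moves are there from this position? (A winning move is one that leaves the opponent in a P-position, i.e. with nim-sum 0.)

3

Nim-sum: 9 ^ 12 ^ 10 ^ 5 ^ 3 = 9.
The overall nim-sum is X = 9. A row of size p has a winning move iff p XOR X < p (reduce it to p XOR X).
  9: 9 XOR 9 = 0 < 9 — winning move (to 0).
  12: 12 XOR 9 = 5 < 12 — winning move (to 5).
  10: 10 XOR 9 = 3 < 10 — winning move (to 3).
  5: 5 XOR 9 = 12 ≥ 5 — no move.
  3: 3 XOR 9 = 10 ≥ 3 — no move.
That gives 3 winning moves.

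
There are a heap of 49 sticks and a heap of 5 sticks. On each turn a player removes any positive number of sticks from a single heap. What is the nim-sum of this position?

52

Nim-sum: 49 XOR 5 = 52.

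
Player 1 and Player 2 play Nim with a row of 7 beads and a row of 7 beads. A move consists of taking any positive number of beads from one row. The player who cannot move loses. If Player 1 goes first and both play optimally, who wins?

Player 2 wins

Compute the nim-sum pairwise:
7 ^ 7 = 0
The nim-sum is 0, so this is a P-position: the player to move is in a losing position under optimal play; Player 1 is about to move from it and so loses — Player 2 wins.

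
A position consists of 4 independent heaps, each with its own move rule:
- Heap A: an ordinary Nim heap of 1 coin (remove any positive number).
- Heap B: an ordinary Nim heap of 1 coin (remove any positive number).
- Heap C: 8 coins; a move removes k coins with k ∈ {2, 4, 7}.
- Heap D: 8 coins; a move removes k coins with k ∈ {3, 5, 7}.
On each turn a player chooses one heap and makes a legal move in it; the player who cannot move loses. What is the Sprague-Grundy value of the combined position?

3

Heap A is a plain Nim heap of size 1, so its Grundy value is 1.
Heap B is a plain Nim heap of size 1, so its Grundy value is 1.
Build the Grundy sequence for heap C with g(k) = mex{g(k−s) : s ∈ {2, 4, 7}, s ≤ k}:
g(0) = mex{} = 0
g(1) = mex{} = 0
g(2) = mex{0} = 1
g(3) = mex{0} = 1
g(4) = mex{0,1} = 2
g(5) = mex{0,1} = 2
g(6) = mex{1,2} = 0
g(7) = mex{0,1,2} = 3
g(8) = mex{0,2} = 1
So g(8) = 1.
For heap D, compute g(0), g(1), … with moves {3, 5, 7}:
k:     0  1  2  3  4  5  6  7  8
g(k):  0  0  0  1  1  1  2  2  2
So g(8) = 2.
By the Sprague-Grundy theorem, the Grundy value of a sum of independent games is the XOR of the component values.
Combined value = 1 ⊕ 1 ⊕ 1 ⊕ 2 = 3.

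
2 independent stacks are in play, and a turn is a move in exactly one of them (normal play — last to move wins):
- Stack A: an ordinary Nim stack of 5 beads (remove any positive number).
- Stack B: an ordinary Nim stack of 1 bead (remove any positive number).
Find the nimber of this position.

4

Stack A is a plain Nim stack of size 5, so its Grundy value is 5.
Stack B is a plain Nim stack of size 1, so its Grundy value is 1.
By the Sprague-Grundy theorem, the Grundy value of a sum of independent games is the XOR of the component values.
Combined value = 5 ⊕ 1 = 4.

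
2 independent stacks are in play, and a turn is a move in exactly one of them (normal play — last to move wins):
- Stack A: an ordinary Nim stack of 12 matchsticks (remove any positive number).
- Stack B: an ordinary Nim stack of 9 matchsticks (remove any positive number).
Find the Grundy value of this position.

5

Stack A is a plain Nim stack of size 12, so its Grundy value is 12.
Stack B is a plain Nim stack of size 9, so its Grundy value is 9.
The value of a disjunctive sum is the nim-sum of the parts.
Combined value = 12 XOR 9 = 5.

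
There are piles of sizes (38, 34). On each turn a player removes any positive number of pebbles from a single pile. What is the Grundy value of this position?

Nim-sum: 38 ^ 34 = 4.

4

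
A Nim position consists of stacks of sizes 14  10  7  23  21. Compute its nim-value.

1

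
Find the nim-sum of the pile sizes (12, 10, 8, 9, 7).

Compute the nim-sum pairwise:
12 XOR 10 = 6
6 XOR 8 = 14
14 XOR 9 = 7
7 XOR 7 = 0

0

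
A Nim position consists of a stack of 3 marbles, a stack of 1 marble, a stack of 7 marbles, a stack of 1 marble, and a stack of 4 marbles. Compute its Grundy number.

Compute the nim-sum pairwise:
3 ⊕ 1 = 2
2 ⊕ 7 = 5
5 ⊕ 1 = 4
4 ⊕ 4 = 0

0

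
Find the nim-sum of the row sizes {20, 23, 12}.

Bitwise XOR of the heap sizes:
  10100  (20)
  10111  (23)
  01100  (12)
  -----
  01111  (15)

15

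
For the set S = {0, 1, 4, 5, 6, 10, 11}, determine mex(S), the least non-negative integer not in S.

2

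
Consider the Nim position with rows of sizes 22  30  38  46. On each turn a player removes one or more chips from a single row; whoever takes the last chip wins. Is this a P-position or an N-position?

P-position

Write each in binary and XOR column by column:
  010110  (22)
  011110  (30)
  100110  (38)
  101110  (46)
  ------
  000000  (0)
The nim-sum is 0, so this is a P-position: the player to move is in a losing position under optimal play.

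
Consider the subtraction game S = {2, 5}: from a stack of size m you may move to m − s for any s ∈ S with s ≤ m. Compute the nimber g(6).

Compute g(0), g(1), … for moves {2, 5}:
g(0) = mex{} = 0
g(1) = mex{} = 0
g(2) = mex{0} = 1
g(3) = mex{0} = 1
g(4) = mex{1} = 0
g(5) = mex{0,1} = 2
g(6) = mex{0} = 1
So g(6) = 1.

1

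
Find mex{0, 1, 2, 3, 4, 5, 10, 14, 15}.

6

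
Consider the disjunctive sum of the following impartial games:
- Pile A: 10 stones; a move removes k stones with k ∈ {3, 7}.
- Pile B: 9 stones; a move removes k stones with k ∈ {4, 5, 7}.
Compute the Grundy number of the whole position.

2

Build the Grundy sequence for pile A with g(k) = mex{g(k−s) : s ∈ {3, 7}, s ≤ k}:
k:     0  1  2  3  4  5  6  7  8  9 10
g(k):  0  0  0  1  1  1  0  2  2  1  0
So g(10) = 0.
Grundy values for pile B (subtraction set {4, 5, 7}):
k:     0  1  2  3  4  5  6  7  8  9
g(k):  0  0  0  0  1  1  1  1  2  2
So g(9) = 2.
The value of a disjunctive sum is the nim-sum of the parts.
Combined value = 0 XOR 2 = 2.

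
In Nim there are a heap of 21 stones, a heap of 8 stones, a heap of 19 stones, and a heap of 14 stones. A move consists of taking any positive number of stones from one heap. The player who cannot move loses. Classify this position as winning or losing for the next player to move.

Write each in binary and XOR column by column:
  10101  (21)
  01000  (8)
  10011  (19)
  01110  (14)
  -----
  00000  (0)
The nim-sum is 0, so this is a P-position: the player to move is in a losing position under optimal play.

Losing position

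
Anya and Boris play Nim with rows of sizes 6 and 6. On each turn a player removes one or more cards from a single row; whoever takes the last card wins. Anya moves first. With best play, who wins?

Nim-sum: 6 XOR 6 = 0.
The nim-sum is 0, so this is a P-position: the player to move is in a losing position under optimal play; Anya is about to move from it and so loses — Boris wins.

Boris wins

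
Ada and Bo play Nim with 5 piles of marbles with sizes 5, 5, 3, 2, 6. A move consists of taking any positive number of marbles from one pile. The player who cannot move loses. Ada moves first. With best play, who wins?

Ada wins

Write each in binary and XOR column by column:
  101  (5)
  101  (5)
  011  (3)
  010  (2)
  110  (6)
  ---
  111  (7)
The nim-sum is 7 ≠ 0, so this is an N-position: the player to move can win; Ada has a winning move.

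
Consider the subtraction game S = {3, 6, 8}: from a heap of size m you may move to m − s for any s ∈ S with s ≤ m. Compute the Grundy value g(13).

Grundy values for subtraction set {3, 6, 8}:
g(0) = mex{} = 0
g(1) = mex{} = 0
g(2) = mex{} = 0
g(3) = mex{0} = 1
g(4) = mex{0} = 1
g(5) = mex{0} = 1
g(6) = mex{0,1} = 2
g(7) = mex{0,1} = 2
g(8) = mex{0,1} = 2
g(9) = mex{0,1,2} = 3
g(10) = mex{0,1,2} = 3
g(11) = mex{1,2} = 0
g(12) = mex{1,2,3} = 0
g(13) = mex{1,2,3} = 0
So g(13) = 0.

0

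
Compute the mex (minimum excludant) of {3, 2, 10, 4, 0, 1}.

5

The values 0, 1, 2, 3, 4 are all present; 5 is the first non-negative integer missing from the set.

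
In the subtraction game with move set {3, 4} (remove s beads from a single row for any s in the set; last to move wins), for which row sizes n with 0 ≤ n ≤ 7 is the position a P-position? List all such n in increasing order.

Grundy values for subtraction set {3, 4}:
k:     0  1  2  3  4  5  6  7
g(k):  0  0  0  1  1  1  2  0
The P-positions (g = 0) in 0..7 are 0, 1, 2, 7.

0, 1, 2, 7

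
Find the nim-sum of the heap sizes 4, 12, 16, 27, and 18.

Nim-sum: 4 ⊕ 12 ⊕ 16 ⊕ 27 ⊕ 18 = 17.

17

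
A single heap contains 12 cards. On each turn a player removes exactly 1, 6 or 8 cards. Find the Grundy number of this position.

Grundy values for subtraction set {1, 6, 8}:
k:     0  1  2  3  4  5  6  7  8  9 10 11 12
g(k):  0  1  0  1  0  1  2  0  1  0  1  0  1
So g(12) = 1.

1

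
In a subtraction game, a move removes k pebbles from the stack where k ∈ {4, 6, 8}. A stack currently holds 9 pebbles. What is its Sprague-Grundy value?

2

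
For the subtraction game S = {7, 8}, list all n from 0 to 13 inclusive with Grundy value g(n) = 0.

0, 1, 2, 3, 4, 5, 6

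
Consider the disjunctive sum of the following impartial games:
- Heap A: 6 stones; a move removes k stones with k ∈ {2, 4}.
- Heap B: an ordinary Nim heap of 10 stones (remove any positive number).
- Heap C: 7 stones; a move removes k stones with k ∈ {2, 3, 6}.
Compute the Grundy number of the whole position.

11

Grundy values for heap A (subtraction set {2, 4}):
g(0) = mex{} = 0
g(1) = mex{} = 0
g(2) = mex{0} = 1
g(3) = mex{0} = 1
g(4) = mex{0,1} = 2
g(5) = mex{0,1} = 2
g(6) = mex{1,2} = 0
So g(6) = 0.
Heap B is a plain Nim heap of size 10, so its Grundy value is 10.
Grundy values for heap C (subtraction set {2, 3, 6}):
k:     0  1  2  3  4  5  6  7
g(k):  0  0  1  1  2  0  3  1
So g(7) = 1.
The value of a disjunctive sum is the nim-sum of the parts.
Combined value = 0 XOR 10 XOR 1 = 11.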